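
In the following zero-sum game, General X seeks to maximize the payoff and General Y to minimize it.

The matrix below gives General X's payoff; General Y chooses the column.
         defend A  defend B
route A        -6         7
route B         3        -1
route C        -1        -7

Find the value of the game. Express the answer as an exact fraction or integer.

Row route C is strictly dominated by row route B, so General X never plays it.
The remaining 2×2 game on (route A, route B) × (defend A, defend B) has no saddle point. Let General X play route A with probability p; indifference gives −6p + 3(1−p) = 7p − (1−p), so p = 4/17.
Similarly General Y's optimal q on defend A is 8/17, and the value is -6·(8/17) + (7)·(9/17) = 15/17.

15/17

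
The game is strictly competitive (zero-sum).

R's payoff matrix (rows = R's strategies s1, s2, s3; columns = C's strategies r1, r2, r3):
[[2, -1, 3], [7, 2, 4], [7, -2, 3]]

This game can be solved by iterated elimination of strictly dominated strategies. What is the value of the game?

Column r3 is strictly dominated by r2 for C (-1<3, 2<4, -2<3); eliminate r3.
Column r1 is strictly dominated by r2 for C (-1<2, 2<7, -2<7); eliminate r1.
Row s1 is strictly dominated by row s2 (2>-1); eliminate s1.
Row s3 is strictly dominated by row s2 (2>-2); eliminate s3.
Only (s2, r2) remains, with payoff 2.

2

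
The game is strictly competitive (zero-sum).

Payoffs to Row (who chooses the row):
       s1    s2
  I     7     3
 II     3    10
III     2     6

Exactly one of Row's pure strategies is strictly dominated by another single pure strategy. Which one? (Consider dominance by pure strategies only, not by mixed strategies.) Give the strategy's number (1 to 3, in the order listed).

Compare III with II: 3 > 2, 10 > 6.
So II strictly dominates III for Row; III is strictly dominated.

3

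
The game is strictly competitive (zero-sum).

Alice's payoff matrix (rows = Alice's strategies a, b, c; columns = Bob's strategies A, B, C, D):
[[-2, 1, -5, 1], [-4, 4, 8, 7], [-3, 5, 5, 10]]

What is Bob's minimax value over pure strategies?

-2

The worst case (largest entry) in each column is A: -2, B: 5, C: 8, D: 10.
The best (smallest) of these is -2.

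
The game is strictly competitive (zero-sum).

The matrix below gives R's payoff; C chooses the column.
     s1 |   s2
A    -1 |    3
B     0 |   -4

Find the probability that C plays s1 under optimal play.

Row minima are -1 and -4, so R's maximin is -1; column maxima are 0 and 3, so C's minimax is 0. These differ, so the equilibrium is in mixed strategies.
Let C play s1 with probability q. R is indifferent when −q + 3(1−q) = −4(1−q), giving q = 7/8.

7/8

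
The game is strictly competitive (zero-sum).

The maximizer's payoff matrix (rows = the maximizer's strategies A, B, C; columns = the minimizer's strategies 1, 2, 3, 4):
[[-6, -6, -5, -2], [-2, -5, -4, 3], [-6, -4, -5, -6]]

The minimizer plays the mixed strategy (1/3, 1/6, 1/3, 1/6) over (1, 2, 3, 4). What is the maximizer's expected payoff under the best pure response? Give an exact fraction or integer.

A: (-6)·(1/3) + (-6)·(1/6) + (-5)·(1/3) + (-2)·(1/6) = -5.
B: (-2)·(1/3) + (-5)·(1/6) + (-4)·(1/3) + (3)·(1/6) = -7/3.
C: (-6)·(1/3) + (-4)·(1/6) + (-5)·(1/3) + (-6)·(1/6) = -16/3.
The best pure response is B with expected payoff -7/3.

-7/3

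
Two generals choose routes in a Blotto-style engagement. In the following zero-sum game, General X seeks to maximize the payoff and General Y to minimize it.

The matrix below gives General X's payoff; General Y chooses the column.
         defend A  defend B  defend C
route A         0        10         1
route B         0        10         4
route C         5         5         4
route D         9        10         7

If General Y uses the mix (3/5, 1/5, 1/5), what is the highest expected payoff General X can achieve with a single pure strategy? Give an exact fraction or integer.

route A: (0)·(3/5) + (10)·(1/5) + (1)·(1/5) = 11/5.
route B: (0)·(3/5) + (10)·(1/5) + (4)·(1/5) = 14/5.
route C: (5)·(3/5) + (5)·(1/5) + (4)·(1/5) = 24/5.
route D: (9)·(3/5) + (10)·(1/5) + (7)·(1/5) = 44/5.
The best pure response is route D with expected payoff 44/5.

44/5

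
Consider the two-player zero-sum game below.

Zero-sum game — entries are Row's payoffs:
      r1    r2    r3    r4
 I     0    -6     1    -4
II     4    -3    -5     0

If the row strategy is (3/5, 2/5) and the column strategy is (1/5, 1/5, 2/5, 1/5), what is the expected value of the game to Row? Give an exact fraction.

-42/25

Against (1/5, 1/5, 2/5, 1/5), each row's expected payoff is I: -8/5; II: -9/5.
Taking the (3/5, 2/5)-weighted average: (3/5)·(-8/5) + (2/5)·(-9/5) = -42/25.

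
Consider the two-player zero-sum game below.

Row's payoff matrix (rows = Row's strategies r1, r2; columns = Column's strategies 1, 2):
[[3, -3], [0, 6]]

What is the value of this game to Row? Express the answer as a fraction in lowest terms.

3/2

Row minima are -3 and 0, so Row's maximin is 0; column maxima are 3 and 6, so Column's minimax is 3. These differ, so the equilibrium is in mixed strategies.
Let Row play r1 with probability p. Column is indifferent when 3p = −3p + 6(1−p), giving p = 1/2.
Let Column play 1 with probability q. Row is indifferent when 3q − 3(1−q) = 6(1−q), giving q = 3/4.
The value is 3·(3/4) + (-3)·(1/4) = 3/2.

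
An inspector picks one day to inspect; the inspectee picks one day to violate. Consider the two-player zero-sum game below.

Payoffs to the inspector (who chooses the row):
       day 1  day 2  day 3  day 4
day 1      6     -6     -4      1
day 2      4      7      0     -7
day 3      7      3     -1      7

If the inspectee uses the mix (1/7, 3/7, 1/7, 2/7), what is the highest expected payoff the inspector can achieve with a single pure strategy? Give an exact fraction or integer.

29/7

day 1: (6)·(1/7) + (-6)·(3/7) + (-4)·(1/7) + (1)·(2/7) = -2.
day 2: (4)·(1/7) + (7)·(3/7) + (0)·(1/7) + (-7)·(2/7) = 11/7.
day 3: (7)·(1/7) + (3)·(3/7) + (-1)·(1/7) + (7)·(2/7) = 29/7.
The best pure response is day 3 with expected payoff 29/7.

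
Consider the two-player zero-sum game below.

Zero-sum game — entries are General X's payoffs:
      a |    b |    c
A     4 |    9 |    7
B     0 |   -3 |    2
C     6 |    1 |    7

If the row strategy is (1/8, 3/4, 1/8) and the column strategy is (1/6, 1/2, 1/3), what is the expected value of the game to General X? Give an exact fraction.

Against (1/6, 1/2, 1/3), each row's expected payoff is A: 15/2; B: -5/6; C: 23/6.
Taking the (1/8, 3/4, 1/8)-weighted average: (1/8)·(15/2) + (3/4)·(-5/6) + (1/8)·(23/6) = 19/24.

19/24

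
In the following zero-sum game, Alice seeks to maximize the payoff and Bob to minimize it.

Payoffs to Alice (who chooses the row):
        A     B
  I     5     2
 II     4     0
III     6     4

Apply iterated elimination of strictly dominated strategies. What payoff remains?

4

Row II is strictly dominated by row I (5>4, 2>0); eliminate II.
Row I is strictly dominated by row III (6>5, 4>2); eliminate I.
Column A is strictly dominated by B for Bob (4<6); eliminate A.
Only (III, B) remains, with payoff 4.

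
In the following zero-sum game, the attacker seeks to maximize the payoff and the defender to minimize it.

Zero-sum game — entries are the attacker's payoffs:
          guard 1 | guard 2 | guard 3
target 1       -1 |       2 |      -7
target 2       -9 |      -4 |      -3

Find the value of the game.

-5

Column guard 2 is strictly dominated by guard 1 for the defender (it gives the attacker more in every row).
The remaining 2×2 game on (target 1, target 2) × (guard 1, guard 3) has no saddle point. Let the attacker play target 1 with probability p; indifference gives −p − 9(1−p) = −7p − 3(1−p), so p = 1/2.
Similarly the defender's optimal q on guard 1 is 1/3, and the value is -1·(1/3) + (-7)·(2/3) = -5.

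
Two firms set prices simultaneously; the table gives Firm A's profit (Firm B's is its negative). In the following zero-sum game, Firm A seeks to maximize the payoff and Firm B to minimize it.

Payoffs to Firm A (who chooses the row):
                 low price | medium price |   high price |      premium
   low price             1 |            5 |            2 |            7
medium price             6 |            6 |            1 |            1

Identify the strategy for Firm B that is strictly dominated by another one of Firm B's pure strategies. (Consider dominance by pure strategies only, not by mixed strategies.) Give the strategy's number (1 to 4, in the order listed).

Firm B prefers columns that give Firm A less. Compare medium price with high price: 2 < 5, 1 < 6.
So high price strictly dominates medium price for Firm B; medium price is strictly dominated.

2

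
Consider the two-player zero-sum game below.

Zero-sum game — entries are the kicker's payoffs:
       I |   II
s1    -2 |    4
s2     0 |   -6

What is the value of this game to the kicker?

Row minima are -2 and -6, so the kicker's maximin is -2; column maxima are 0 and 4, so the goalkeeper's minimax is 0. These differ, so the equilibrium is in mixed strategies.
Let the kicker play s1 with probability p. The goalkeeper is indifferent when −2p = 4p − 6(1−p), giving p = 1/2.
Let the goalkeeper play I with probability q. The kicker is indifferent when −2q + 4(1−q) = −6(1−q), giving q = 5/6.
The value is -2·(5/6) + (4)·(1/6) = -1.

-1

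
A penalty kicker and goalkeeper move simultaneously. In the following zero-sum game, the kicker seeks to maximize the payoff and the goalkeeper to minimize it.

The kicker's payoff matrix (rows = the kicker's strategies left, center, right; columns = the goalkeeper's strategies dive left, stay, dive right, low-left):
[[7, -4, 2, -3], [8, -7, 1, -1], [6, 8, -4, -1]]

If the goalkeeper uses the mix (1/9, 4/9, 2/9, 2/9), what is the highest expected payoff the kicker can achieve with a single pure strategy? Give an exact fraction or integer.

left: (7)·(1/9) + (-4)·(4/9) + (2)·(2/9) + (-3)·(2/9) = -11/9.
center: (8)·(1/9) + (-7)·(4/9) + (1)·(2/9) + (-1)·(2/9) = -20/9.
right: (6)·(1/9) + (8)·(4/9) + (-4)·(2/9) + (-1)·(2/9) = 28/9.
The best pure response is right with expected payoff 28/9.

28/9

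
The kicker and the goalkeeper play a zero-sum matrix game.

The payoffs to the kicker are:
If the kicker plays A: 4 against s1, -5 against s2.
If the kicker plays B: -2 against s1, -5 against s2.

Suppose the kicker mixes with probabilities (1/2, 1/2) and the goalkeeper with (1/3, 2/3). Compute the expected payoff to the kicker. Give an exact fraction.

Against (1/3, 2/3), each row's expected payoff is A: -2; B: -4.
Taking the (1/2, 1/2)-weighted average: (1/2)·(-2) + (1/2)·(-4) = -3.

-3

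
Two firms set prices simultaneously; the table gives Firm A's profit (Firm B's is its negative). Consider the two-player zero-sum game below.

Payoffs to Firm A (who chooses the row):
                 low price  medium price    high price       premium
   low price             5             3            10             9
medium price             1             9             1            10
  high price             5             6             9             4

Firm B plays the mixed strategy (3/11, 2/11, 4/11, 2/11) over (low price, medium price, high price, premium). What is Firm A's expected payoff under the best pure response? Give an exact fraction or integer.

low price: (5)·(3/11) + (3)·(2/11) + (10)·(4/11) + (9)·(2/11) = 79/11.
medium price: (1)·(3/11) + (9)·(2/11) + (1)·(4/11) + (10)·(2/11) = 45/11.
high price: (5)·(3/11) + (6)·(2/11) + (9)·(4/11) + (4)·(2/11) = 71/11.
The best pure response is low price with expected payoff 79/11.

79/11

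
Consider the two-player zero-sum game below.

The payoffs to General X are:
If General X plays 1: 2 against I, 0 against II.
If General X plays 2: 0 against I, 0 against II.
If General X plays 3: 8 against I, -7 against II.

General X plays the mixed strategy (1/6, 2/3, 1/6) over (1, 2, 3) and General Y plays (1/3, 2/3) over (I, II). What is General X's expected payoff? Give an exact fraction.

-2/9

Against (1/3, 2/3), each row's expected payoff is 1: 2/3; 2: 0; 3: -2.
Taking the (1/6, 2/3, 1/6)-weighted average: (1/6)·(2/3) + (2/3)·(0) + (1/6)·(-2) = -2/9.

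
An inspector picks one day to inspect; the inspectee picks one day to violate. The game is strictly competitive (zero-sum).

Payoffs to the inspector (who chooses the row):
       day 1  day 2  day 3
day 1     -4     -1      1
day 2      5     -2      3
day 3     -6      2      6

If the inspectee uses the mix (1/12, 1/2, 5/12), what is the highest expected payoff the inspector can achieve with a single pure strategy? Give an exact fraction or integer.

3

day 1: (-4)·(1/12) + (-1)·(1/2) + (1)·(5/12) = -5/12.
day 2: (5)·(1/12) + (-2)·(1/2) + (3)·(5/12) = 2/3.
day 3: (-6)·(1/12) + (2)·(1/2) + (6)·(5/12) = 3.
The best pure response is day 3 with expected payoff 3.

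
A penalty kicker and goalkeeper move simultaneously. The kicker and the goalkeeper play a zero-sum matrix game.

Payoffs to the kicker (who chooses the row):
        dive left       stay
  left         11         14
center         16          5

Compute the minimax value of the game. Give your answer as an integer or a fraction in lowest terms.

169/14

Row minima are 11 and 5, so the kicker's maximin is 11; column maxima are 16 and 14, so the goalkeeper's minimax is 14. These differ, so the equilibrium is in mixed strategies.
Let the kicker play left with probability p. The goalkeeper is indifferent when 11p + 16(1−p) = 14p + 5(1−p), giving p = 11/14.
Let the goalkeeper play dive left with probability q. The kicker is indifferent when 11q + 14(1−q) = 16q + 5(1−q), giving q = 9/14.
The value is 11·(9/14) + (14)·(5/14) = 169/14.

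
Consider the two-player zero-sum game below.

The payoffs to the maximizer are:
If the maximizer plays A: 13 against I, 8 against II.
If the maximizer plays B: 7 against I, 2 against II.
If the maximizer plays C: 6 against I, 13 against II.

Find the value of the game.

Row B is strictly dominated by row A, so the maximizer never plays it.
The remaining 2×2 game on (A, C) × (I, II) has no saddle point. Let the maximizer play A with probability p; indifference gives 13p + 6(1−p) = 8p + 13(1−p), so p = 7/12.
Similarly the minimizer's optimal q on I is 5/12, and the value is 13·(5/12) + (8)·(7/12) = 121/12.

121/12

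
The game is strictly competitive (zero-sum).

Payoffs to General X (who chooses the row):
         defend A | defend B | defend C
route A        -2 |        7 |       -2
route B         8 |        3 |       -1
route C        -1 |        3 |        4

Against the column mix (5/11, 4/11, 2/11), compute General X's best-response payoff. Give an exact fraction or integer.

route A: (-2)·(5/11) + (7)·(4/11) + (-2)·(2/11) = 14/11.
route B: (8)·(5/11) + (3)·(4/11) + (-1)·(2/11) = 50/11.
route C: (-1)·(5/11) + (3)·(4/11) + (4)·(2/11) = 15/11.
The best pure response is route B with expected payoff 50/11.

50/11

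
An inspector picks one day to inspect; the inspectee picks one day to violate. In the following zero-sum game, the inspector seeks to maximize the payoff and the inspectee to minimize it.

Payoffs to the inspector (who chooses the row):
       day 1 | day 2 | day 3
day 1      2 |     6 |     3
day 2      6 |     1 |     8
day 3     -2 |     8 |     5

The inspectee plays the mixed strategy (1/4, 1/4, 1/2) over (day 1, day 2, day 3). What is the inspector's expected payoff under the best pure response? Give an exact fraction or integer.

23/4

day 1: (2)·(1/4) + (6)·(1/4) + (3)·(1/2) = 7/2.
day 2: (6)·(1/4) + (1)·(1/4) + (8)·(1/2) = 23/4.
day 3: (-2)·(1/4) + (8)·(1/4) + (5)·(1/2) = 4.
The best pure response is day 2 with expected payoff 23/4.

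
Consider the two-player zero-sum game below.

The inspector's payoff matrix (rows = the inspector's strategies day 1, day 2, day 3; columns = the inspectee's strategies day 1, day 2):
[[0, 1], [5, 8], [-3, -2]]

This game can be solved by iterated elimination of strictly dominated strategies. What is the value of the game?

Column day 2 is strictly dominated by day 1 for the inspectee (0<1, 5<8, -3<-2); eliminate day 2.
Row day 1 is strictly dominated by row day 2 (5>0); eliminate day 1.
Row day 3 is strictly dominated by row day 2 (5>-3); eliminate day 3.
Only (day 2, day 1) remains, with payoff 5.

5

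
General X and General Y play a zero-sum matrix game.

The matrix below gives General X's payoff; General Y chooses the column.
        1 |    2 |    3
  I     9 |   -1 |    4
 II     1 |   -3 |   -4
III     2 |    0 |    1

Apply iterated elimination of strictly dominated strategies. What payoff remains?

0

Row II is strictly dominated by row I (9>1, -1>-3, 4>-4); eliminate II.
Column 1 is strictly dominated by 2 for General Y (-1<9, 0<2); eliminate 1.
Column 3 is strictly dominated by 2 for General Y (-1<4, 0<1); eliminate 3.
Row I is strictly dominated by row III (0>-1); eliminate I.
Only (III, 2) remains, with payoff 0.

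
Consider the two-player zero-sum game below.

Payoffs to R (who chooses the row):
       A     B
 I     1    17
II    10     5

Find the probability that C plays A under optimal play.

Row minima are 1 and 5, so R's maximin is 5; column maxima are 10 and 17, so C's minimax is 10. These differ, so the equilibrium is in mixed strategies.
Let C play A with probability q. R is indifferent when q + 17(1−q) = 10q + 5(1−q), giving q = 4/7.

4/7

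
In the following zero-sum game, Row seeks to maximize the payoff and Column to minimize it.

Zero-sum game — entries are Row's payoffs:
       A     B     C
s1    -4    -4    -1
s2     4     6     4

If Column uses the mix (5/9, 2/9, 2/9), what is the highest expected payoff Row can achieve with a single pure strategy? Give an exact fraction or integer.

s1: (-4)·(5/9) + (-4)·(2/9) + (-1)·(2/9) = -10/3.
s2: (4)·(5/9) + (6)·(2/9) + (4)·(2/9) = 40/9.
The best pure response is s2 with expected payoff 40/9.

40/9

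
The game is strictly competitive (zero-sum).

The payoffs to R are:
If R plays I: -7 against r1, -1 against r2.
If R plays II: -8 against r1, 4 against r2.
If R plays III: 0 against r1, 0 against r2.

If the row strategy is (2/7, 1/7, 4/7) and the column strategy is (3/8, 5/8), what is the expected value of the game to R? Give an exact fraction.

-1

Against (3/8, 5/8), each row's expected payoff is I: -13/4; II: -1/2; III: 0.
Taking the (2/7, 1/7, 4/7)-weighted average: (2/7)·(-13/4) + (1/7)·(-1/2) + (4/7)·(0) = -1.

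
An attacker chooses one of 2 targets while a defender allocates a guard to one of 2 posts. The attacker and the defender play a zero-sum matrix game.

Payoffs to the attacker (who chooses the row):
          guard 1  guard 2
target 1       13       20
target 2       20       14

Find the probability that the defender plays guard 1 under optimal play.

6/13

Row minima are 13 and 14, so the attacker's maximin is 14; column maxima are 20 and 20, so the defender's minimax is 20. These differ, so the equilibrium is in mixed strategies.
Let the defender play guard 1 with probability q. The attacker is indifferent when 13q + 20(1−q) = 20q + 14(1−q), giving q = 6/13.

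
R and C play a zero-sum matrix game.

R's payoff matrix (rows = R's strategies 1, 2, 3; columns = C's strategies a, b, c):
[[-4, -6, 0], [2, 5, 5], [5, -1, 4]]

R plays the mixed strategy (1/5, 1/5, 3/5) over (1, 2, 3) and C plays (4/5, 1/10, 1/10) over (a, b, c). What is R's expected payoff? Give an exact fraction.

117/50

Against (4/5, 1/10, 1/10), each row's expected payoff is 1: -19/5; 2: 13/5; 3: 43/10.
Taking the (1/5, 1/5, 3/5)-weighted average: (1/5)·(-19/5) + (1/5)·(13/5) + (3/5)·(43/10) = 117/50.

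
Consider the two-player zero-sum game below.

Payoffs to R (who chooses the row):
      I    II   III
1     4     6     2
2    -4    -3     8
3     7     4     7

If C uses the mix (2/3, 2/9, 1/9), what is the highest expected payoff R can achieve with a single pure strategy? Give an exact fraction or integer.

1: (4)·(2/3) + (6)·(2/9) + (2)·(1/9) = 38/9.
2: (-4)·(2/3) + (-3)·(2/9) + (8)·(1/9) = -22/9.
3: (7)·(2/3) + (4)·(2/9) + (7)·(1/9) = 19/3.
The best pure response is 3 with expected payoff 19/3.

19/3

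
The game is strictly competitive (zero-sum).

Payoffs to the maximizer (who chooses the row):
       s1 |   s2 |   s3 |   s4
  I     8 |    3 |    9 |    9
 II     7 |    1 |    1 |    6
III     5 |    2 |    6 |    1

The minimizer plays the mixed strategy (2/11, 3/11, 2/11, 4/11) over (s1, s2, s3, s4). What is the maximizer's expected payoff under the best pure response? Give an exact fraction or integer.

79/11

I: (8)·(2/11) + (3)·(3/11) + (9)·(2/11) + (9)·(4/11) = 79/11.
II: (7)·(2/11) + (1)·(3/11) + (1)·(2/11) + (6)·(4/11) = 43/11.
III: (5)·(2/11) + (2)·(3/11) + (6)·(2/11) + (1)·(4/11) = 32/11.
The best pure response is I with expected payoff 79/11.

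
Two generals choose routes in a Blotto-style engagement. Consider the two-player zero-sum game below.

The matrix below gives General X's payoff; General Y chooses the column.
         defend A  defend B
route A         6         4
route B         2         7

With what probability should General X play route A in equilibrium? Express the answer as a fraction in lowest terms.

5/7

Row minima are 4 and 2, so General X's maximin is 4; column maxima are 6 and 7, so General Y's minimax is 6. These differ, so the equilibrium is in mixed strategies.
Let General X play route A with probability p. General Y is indifferent when 6p + 2(1−p) = 4p + 7(1−p), giving p = 5/7.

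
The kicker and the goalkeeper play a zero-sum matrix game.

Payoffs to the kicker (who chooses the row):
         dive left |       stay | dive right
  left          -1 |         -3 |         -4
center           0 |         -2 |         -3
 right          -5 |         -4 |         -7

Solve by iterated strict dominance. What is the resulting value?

Row right is strictly dominated by row left (-1>-5, -3>-4, -4>-7); eliminate right.
Column dive left is strictly dominated by stay for the goalkeeper (-3<-1, -2<0); eliminate dive left.
Column stay is strictly dominated by dive right for the goalkeeper (-4<-3, -3<-2); eliminate stay.
Row left is strictly dominated by row center (-3>-4); eliminate left.
Only (center, dive right) remains, with payoff -3.

-3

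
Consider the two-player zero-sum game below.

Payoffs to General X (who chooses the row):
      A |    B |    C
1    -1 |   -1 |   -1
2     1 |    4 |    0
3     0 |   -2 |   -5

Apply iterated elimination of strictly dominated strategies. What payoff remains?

Row 3 is strictly dominated by row 2 (1>0, 4>-2, 0>-5); eliminate 3.
Row 1 is strictly dominated by row 2 (1>-1, 4>-1, 0>-1); eliminate 1.
Column A is strictly dominated by C for General Y (0<1); eliminate A.
Column B is strictly dominated by C for General Y (0<4); eliminate B.
Only (2, C) remains, with payoff 0.

0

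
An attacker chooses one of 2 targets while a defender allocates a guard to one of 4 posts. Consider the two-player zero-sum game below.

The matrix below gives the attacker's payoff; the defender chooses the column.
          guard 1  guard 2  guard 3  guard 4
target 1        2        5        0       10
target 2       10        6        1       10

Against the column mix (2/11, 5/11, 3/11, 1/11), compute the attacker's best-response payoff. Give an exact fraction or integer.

target 1: (2)·(2/11) + (5)·(5/11) + (0)·(3/11) + (10)·(1/11) = 39/11.
target 2: (10)·(2/11) + (6)·(5/11) + (1)·(3/11) + (10)·(1/11) = 63/11.
The best pure response is target 2 with expected payoff 63/11.

63/11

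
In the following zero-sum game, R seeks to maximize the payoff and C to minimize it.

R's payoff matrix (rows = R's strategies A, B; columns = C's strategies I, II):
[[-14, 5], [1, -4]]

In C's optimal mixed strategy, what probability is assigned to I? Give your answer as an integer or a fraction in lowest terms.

Row minima are -14 and -4, so R's maximin is -4; column maxima are 1 and 5, so C's minimax is 1. These differ, so the equilibrium is in mixed strategies.
Let C play I with probability q. R is indifferent when −14q + 5(1−q) = q − 4(1−q), giving q = 3/8.

3/8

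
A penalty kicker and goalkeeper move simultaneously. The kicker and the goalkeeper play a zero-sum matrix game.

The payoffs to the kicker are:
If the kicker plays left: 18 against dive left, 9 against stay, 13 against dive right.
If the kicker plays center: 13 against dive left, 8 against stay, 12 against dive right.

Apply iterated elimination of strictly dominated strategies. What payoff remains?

9

Row center is strictly dominated by row left (18>13, 9>8, 13>12); eliminate center.
Column dive left is strictly dominated by stay for the goalkeeper (9<18); eliminate dive left.
Column dive right is strictly dominated by stay for the goalkeeper (9<13); eliminate dive right.
Only (left, stay) remains, with payoff 9.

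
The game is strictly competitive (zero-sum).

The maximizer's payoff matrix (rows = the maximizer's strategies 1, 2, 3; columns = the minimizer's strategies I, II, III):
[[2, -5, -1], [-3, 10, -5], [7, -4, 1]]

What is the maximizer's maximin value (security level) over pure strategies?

-4

The worst-case payoff for each row is 1: -5, 2: -5, 3: -4.
The best of these is -4.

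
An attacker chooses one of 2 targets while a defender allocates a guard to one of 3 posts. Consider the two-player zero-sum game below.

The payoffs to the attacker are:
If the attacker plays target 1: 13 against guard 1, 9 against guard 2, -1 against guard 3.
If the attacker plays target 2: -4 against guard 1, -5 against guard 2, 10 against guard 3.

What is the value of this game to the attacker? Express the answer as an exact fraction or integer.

17/5

Column guard 1 is strictly dominated by guard 2 for the defender (it gives the attacker more in every row).
The remaining 2×2 game on (target 1, target 2) × (guard 2, guard 3) has no saddle point. Let the attacker play target 1 with probability p; indifference gives 9p − 5(1−p) = −p + 10(1−p), so p = 3/5.
Similarly the defender's optimal q on guard 2 is 11/25, and the value is 9·(11/25) + (-1)·(14/25) = 17/5.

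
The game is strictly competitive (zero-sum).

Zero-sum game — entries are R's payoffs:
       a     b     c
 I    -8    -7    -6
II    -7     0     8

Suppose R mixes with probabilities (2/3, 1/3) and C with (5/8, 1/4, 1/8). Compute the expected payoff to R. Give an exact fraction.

Against (5/8, 1/4, 1/8), each row's expected payoff is I: -15/2; II: -27/8.
Taking the (2/3, 1/3)-weighted average: (2/3)·(-15/2) + (1/3)·(-27/8) = -49/8.

-49/8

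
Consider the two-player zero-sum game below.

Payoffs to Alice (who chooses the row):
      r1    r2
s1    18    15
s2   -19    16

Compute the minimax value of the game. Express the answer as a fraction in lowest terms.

573/38

Row minima are 15 and -19, so Alice's maximin is 15; column maxima are 18 and 16, so Bob's minimax is 16. These differ, so the equilibrium is in mixed strategies.
Let Alice play s1 with probability p. Bob is indifferent when 18p − 19(1−p) = 15p + 16(1−p), giving p = 35/38.
Let Bob play r1 with probability q. Alice is indifferent when 18q + 15(1−q) = −19q + 16(1−q), giving q = 1/38.
The value is 18·(1/38) + (15)·(37/38) = 573/38.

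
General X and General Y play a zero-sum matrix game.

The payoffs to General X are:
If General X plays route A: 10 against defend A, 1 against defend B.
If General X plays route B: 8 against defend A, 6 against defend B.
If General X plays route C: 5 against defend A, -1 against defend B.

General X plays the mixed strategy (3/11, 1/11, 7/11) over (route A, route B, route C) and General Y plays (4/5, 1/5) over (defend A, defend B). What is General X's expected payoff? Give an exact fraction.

294/55

Against (4/5, 1/5), each row's expected payoff is route A: 41/5; route B: 38/5; route C: 19/5.
Taking the (3/11, 1/11, 7/11)-weighted average: (3/11)·(41/5) + (1/11)·(38/5) + (7/11)·(19/5) = 294/55.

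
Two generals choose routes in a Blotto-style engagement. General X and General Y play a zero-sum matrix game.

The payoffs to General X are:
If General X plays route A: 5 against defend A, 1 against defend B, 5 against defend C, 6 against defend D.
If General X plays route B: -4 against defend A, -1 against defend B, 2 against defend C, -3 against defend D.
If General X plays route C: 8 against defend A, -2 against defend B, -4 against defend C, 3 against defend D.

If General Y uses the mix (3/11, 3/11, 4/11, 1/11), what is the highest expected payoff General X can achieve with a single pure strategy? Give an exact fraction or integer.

route A: (5)·(3/11) + (1)·(3/11) + (5)·(4/11) + (6)·(1/11) = 4.
route B: (-4)·(3/11) + (-1)·(3/11) + (2)·(4/11) + (-3)·(1/11) = -10/11.
route C: (8)·(3/11) + (-2)·(3/11) + (-4)·(4/11) + (3)·(1/11) = 5/11.
The best pure response is route A with expected payoff 4.

4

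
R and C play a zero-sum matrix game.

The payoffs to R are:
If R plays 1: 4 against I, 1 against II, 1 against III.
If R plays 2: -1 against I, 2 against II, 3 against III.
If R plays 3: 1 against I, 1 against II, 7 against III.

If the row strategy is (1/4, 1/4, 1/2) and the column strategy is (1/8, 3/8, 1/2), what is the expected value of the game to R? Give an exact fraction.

Against (1/8, 3/8, 1/2), each row's expected payoff is 1: 11/8; 2: 17/8; 3: 4.
Taking the (1/4, 1/4, 1/2)-weighted average: (1/4)·(11/8) + (1/4)·(17/8) + (1/2)·(4) = 23/8.

23/8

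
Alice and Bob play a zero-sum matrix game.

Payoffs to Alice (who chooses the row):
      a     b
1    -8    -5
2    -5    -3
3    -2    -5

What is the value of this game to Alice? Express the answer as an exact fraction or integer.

-19/5

Row 1 is strictly dominated by row 2, so Alice never plays it.
The remaining 2×2 game on (2, 3) × (a, b) has no saddle point. Let Alice play 2 with probability p; indifference gives −5p − 2(1−p) = −3p − 5(1−p), so p = 3/5.
Similarly Bob's optimal q on a is 2/5, and the value is -5·(2/5) + (-3)·(3/5) = -19/5.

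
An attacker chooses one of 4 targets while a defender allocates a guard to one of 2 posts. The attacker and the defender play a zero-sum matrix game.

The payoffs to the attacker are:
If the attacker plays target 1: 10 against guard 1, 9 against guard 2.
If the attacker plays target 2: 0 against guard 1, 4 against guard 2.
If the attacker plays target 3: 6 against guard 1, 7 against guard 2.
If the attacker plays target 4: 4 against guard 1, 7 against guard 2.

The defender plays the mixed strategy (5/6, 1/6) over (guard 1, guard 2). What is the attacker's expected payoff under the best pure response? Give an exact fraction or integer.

59/6

target 1: (10)·(5/6) + (9)·(1/6) = 59/6.
target 2: (0)·(5/6) + (4)·(1/6) = 2/3.
target 3: (6)·(5/6) + (7)·(1/6) = 37/6.
target 4: (4)·(5/6) + (7)·(1/6) = 9/2.
The best pure response is target 1 with expected payoff 59/6.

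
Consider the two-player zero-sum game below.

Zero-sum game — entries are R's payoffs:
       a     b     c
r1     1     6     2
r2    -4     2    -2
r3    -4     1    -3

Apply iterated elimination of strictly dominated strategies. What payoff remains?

Row r3 is strictly dominated by row r1 (1>-4, 6>1, 2>-3); eliminate r3.
Column c is strictly dominated by a for C (1<2, -4<-2); eliminate c.
Row r2 is strictly dominated by row r1 (1>-4, 6>2); eliminate r2.
Column b is strictly dominated by a for C (1<6); eliminate b.
Only (r1, a) remains, with payoff 1.

1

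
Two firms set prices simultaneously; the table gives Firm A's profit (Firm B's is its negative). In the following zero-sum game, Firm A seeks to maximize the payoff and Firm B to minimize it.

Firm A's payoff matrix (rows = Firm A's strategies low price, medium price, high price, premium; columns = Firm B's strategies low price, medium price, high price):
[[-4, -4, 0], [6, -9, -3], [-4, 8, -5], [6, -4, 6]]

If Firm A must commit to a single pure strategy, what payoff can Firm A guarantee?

The worst-case payoff for each row is low price: -4, medium price: -9, high price: -5, premium: -4.
The best of these is -4.

-4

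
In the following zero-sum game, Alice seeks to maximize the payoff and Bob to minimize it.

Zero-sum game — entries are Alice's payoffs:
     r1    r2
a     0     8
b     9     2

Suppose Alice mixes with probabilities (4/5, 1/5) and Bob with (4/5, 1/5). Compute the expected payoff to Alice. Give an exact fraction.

Against (4/5, 1/5), each row's expected payoff is a: 8/5; b: 38/5.
Taking the (4/5, 1/5)-weighted average: (4/5)·(8/5) + (1/5)·(38/5) = 14/5.

14/5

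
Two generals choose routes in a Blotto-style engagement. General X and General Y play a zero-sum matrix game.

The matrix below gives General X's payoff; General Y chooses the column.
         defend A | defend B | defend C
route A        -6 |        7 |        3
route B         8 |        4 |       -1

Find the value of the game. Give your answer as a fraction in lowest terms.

1

Column defend B is strictly dominated by defend C for General Y (it gives General X more in every row).
The remaining 2×2 game on (route A, route B) × (defend A, defend C) has no saddle point. Let General X play route A with probability p; indifference gives −6p + 8(1−p) = 3p − (1−p), so p = 1/2.
Similarly General Y's optimal q on defend A is 2/9, and the value is -6·(2/9) + (3)·(7/9) = 1.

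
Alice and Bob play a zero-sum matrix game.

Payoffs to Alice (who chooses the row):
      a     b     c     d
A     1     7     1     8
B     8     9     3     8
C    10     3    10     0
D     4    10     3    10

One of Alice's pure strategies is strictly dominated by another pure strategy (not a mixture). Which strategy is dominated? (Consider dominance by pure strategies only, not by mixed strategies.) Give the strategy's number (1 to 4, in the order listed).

Compare A with D: 4 > 1, 10 > 7, 3 > 1, 10 > 8.
So D strictly dominates A for Alice; A is strictly dominated.

1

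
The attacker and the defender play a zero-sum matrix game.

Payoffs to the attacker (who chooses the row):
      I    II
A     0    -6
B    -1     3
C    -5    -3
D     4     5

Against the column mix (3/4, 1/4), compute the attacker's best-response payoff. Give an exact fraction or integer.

A: (0)·(3/4) + (-6)·(1/4) = -3/2.
B: (-1)·(3/4) + (3)·(1/4) = 0.
C: (-5)·(3/4) + (-3)·(1/4) = -9/2.
D: (4)·(3/4) + (5)·(1/4) = 17/4.
The best pure response is D with expected payoff 17/4.

17/4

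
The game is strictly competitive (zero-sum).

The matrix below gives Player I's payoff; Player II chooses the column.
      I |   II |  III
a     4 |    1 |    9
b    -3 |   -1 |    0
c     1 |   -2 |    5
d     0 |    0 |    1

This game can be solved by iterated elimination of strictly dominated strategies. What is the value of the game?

Column III is strictly dominated by I for Player II (4<9, -3<0, 1<5, 0<1); eliminate III.
Row b is strictly dominated by row a (4>-3, 1>-1); eliminate b.
Row c is strictly dominated by row a (4>1, 1>-2); eliminate c.
Row d is strictly dominated by row a (4>0, 1>0); eliminate d.
Column I is strictly dominated by II for Player II (1<4); eliminate I.
Only (a, II) remains, with payoff 1.

1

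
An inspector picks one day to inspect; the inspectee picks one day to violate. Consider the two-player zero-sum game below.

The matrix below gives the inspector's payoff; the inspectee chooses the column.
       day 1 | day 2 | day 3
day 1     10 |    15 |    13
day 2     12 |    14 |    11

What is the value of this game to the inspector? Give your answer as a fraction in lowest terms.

23/2

Column day 2 is strictly dominated by day 1 for the inspectee (it gives the inspector more in every row).
The remaining 2×2 game on (day 1, day 2) × (day 1, day 3) has no saddle point. Let the inspector play day 1 with probability p; indifference gives 10p + 12(1−p) = 13p + 11(1−p), so p = 1/4.
Similarly the inspectee's optimal q on day 1 is 1/2, and the value is 10·(1/2) + (13)·(1/2) = 23/2.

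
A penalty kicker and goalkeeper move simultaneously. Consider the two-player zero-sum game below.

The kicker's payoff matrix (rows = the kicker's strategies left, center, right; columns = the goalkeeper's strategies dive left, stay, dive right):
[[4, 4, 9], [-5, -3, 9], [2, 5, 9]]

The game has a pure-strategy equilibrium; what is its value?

Row minima: 4, -5, 2 → the kicker's maximin is 4.
Column maxima: 4, 5, 9 → the goalkeeper's minimax is 4.
They coincide at (left, dive left), so the value is 4.

4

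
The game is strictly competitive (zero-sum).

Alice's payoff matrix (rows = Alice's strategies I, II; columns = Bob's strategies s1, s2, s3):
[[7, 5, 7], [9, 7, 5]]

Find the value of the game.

Column s1 is strictly dominated by s2 for Bob (it gives Alice more in every row).
The remaining 2×2 game on (I, II) × (s2, s3) has no saddle point. Let Alice play I with probability p; indifference gives 5p + 7(1−p) = 7p + 5(1−p), so p = 1/2.
Similarly Bob's optimal q on s2 is 1/2, and the value is 5·(1/2) + (7)·(1/2) = 6.

6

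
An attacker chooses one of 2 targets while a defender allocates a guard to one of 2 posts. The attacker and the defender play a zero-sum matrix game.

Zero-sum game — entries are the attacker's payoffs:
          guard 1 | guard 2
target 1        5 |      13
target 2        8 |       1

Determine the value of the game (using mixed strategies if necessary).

Row minima are 5 and 1, so the attacker's maximin is 5; column maxima are 8 and 13, so the defender's minimax is 8. These differ, so the equilibrium is in mixed strategies.
Let the attacker play target 1 with probability p. The defender is indifferent when 5p + 8(1−p) = 13p + (1−p), giving p = 7/15.
Let the defender play guard 1 with probability q. The attacker is indifferent when 5q + 13(1−q) = 8q + (1−q), giving q = 4/5.
The value is 5·(4/5) + (13)·(1/5) = 33/5.

33/5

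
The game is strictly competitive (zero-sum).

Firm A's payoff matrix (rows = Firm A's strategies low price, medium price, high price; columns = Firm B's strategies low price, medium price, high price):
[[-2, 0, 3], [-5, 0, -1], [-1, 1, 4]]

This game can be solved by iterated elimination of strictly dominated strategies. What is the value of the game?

Column high price is strictly dominated by low price for Firm B (-2<3, -5<-1, -1<4); eliminate high price.
Column medium price is strictly dominated by low price for Firm B (-2<0, -5<0, -1<1); eliminate medium price.
Row medium price is strictly dominated by row low price (-2>-5); eliminate medium price.
Row low price is strictly dominated by row high price (-1>-2); eliminate low price.
Only (high price, low price) remains, with payoff -1.

-1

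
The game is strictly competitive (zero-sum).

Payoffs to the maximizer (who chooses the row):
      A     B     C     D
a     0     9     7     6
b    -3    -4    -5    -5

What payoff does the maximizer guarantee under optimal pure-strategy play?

Row minima: 0, -5 → the maximizer's maximin is 0.
Column maxima: 0, 9, 7, 6 → the minimizer's minimax is 0.
They coincide at (a, A), so the value is 0.

0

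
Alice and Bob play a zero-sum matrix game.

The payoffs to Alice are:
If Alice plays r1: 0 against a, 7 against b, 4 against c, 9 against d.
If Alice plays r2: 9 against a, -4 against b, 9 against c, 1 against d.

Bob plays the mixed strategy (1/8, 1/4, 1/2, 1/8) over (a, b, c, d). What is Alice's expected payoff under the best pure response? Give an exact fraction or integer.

r1: (0)·(1/8) + (7)·(1/4) + (4)·(1/2) + (9)·(1/8) = 39/8.
r2: (9)·(1/8) + (-4)·(1/4) + (9)·(1/2) + (1)·(1/8) = 19/4.
The best pure response is r1 with expected payoff 39/8.

39/8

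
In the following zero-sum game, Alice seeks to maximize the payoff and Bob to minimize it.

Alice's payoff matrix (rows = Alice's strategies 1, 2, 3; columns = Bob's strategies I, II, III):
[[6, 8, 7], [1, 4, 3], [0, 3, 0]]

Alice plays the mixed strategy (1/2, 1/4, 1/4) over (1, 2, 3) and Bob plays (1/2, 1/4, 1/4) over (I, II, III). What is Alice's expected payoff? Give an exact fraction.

33/8

Against (1/2, 1/4, 1/4), each row's expected payoff is 1: 27/4; 2: 9/4; 3: 3/4.
Taking the (1/2, 1/4, 1/4)-weighted average: (1/2)·(27/4) + (1/4)·(9/4) + (1/4)·(3/4) = 33/8.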